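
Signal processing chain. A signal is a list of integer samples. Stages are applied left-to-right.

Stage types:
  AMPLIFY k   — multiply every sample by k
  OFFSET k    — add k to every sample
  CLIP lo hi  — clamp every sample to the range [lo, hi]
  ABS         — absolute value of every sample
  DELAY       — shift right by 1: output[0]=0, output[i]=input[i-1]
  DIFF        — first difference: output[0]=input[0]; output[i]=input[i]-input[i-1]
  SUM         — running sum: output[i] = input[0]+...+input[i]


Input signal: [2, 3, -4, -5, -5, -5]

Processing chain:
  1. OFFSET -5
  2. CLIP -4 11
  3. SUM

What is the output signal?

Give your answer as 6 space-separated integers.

Input: [2, 3, -4, -5, -5, -5]
Stage 1 (OFFSET -5): 2+-5=-3, 3+-5=-2, -4+-5=-9, -5+-5=-10, -5+-5=-10, -5+-5=-10 -> [-3, -2, -9, -10, -10, -10]
Stage 2 (CLIP -4 11): clip(-3,-4,11)=-3, clip(-2,-4,11)=-2, clip(-9,-4,11)=-4, clip(-10,-4,11)=-4, clip(-10,-4,11)=-4, clip(-10,-4,11)=-4 -> [-3, -2, -4, -4, -4, -4]
Stage 3 (SUM): sum[0..0]=-3, sum[0..1]=-5, sum[0..2]=-9, sum[0..3]=-13, sum[0..4]=-17, sum[0..5]=-21 -> [-3, -5, -9, -13, -17, -21]

Answer: -3 -5 -9 -13 -17 -21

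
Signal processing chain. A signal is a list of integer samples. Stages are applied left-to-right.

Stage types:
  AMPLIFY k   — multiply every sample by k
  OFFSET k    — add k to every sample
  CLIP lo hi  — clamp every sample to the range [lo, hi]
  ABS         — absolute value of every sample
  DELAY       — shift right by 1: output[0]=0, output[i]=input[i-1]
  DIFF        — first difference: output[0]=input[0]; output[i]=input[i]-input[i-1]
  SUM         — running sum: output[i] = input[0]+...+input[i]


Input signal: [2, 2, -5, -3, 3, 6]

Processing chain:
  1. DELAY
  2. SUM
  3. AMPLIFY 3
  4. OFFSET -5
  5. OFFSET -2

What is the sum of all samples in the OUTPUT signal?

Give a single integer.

Answer: -42

Derivation:
Input: [2, 2, -5, -3, 3, 6]
Stage 1 (DELAY): [0, 2, 2, -5, -3, 3] = [0, 2, 2, -5, -3, 3] -> [0, 2, 2, -5, -3, 3]
Stage 2 (SUM): sum[0..0]=0, sum[0..1]=2, sum[0..2]=4, sum[0..3]=-1, sum[0..4]=-4, sum[0..5]=-1 -> [0, 2, 4, -1, -4, -1]
Stage 3 (AMPLIFY 3): 0*3=0, 2*3=6, 4*3=12, -1*3=-3, -4*3=-12, -1*3=-3 -> [0, 6, 12, -3, -12, -3]
Stage 4 (OFFSET -5): 0+-5=-5, 6+-5=1, 12+-5=7, -3+-5=-8, -12+-5=-17, -3+-5=-8 -> [-5, 1, 7, -8, -17, -8]
Stage 5 (OFFSET -2): -5+-2=-7, 1+-2=-1, 7+-2=5, -8+-2=-10, -17+-2=-19, -8+-2=-10 -> [-7, -1, 5, -10, -19, -10]
Output sum: -42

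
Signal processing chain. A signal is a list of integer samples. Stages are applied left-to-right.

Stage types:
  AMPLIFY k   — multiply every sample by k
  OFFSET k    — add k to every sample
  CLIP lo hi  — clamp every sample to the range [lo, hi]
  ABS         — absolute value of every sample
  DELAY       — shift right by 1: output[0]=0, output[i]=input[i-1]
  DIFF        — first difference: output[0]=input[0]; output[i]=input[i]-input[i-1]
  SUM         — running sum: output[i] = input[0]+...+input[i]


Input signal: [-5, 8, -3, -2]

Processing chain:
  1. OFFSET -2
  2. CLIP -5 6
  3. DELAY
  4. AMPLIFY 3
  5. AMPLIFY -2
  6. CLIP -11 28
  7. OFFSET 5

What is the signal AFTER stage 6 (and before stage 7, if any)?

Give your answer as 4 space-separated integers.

Input: [-5, 8, -3, -2]
Stage 1 (OFFSET -2): -5+-2=-7, 8+-2=6, -3+-2=-5, -2+-2=-4 -> [-7, 6, -5, -4]
Stage 2 (CLIP -5 6): clip(-7,-5,6)=-5, clip(6,-5,6)=6, clip(-5,-5,6)=-5, clip(-4,-5,6)=-4 -> [-5, 6, -5, -4]
Stage 3 (DELAY): [0, -5, 6, -5] = [0, -5, 6, -5] -> [0, -5, 6, -5]
Stage 4 (AMPLIFY 3): 0*3=0, -5*3=-15, 6*3=18, -5*3=-15 -> [0, -15, 18, -15]
Stage 5 (AMPLIFY -2): 0*-2=0, -15*-2=30, 18*-2=-36, -15*-2=30 -> [0, 30, -36, 30]
Stage 6 (CLIP -11 28): clip(0,-11,28)=0, clip(30,-11,28)=28, clip(-36,-11,28)=-11, clip(30,-11,28)=28 -> [0, 28, -11, 28]

Answer: 0 28 -11 28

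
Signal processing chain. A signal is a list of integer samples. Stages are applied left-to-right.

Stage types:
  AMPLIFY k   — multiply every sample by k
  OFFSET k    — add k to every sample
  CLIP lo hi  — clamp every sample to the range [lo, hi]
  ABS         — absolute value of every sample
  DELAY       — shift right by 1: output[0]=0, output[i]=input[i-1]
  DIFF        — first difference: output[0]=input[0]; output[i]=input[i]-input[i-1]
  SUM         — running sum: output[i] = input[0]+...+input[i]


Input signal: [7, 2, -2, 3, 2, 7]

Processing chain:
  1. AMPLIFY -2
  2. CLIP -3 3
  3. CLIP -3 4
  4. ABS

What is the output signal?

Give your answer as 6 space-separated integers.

Input: [7, 2, -2, 3, 2, 7]
Stage 1 (AMPLIFY -2): 7*-2=-14, 2*-2=-4, -2*-2=4, 3*-2=-6, 2*-2=-4, 7*-2=-14 -> [-14, -4, 4, -6, -4, -14]
Stage 2 (CLIP -3 3): clip(-14,-3,3)=-3, clip(-4,-3,3)=-3, clip(4,-3,3)=3, clip(-6,-3,3)=-3, clip(-4,-3,3)=-3, clip(-14,-3,3)=-3 -> [-3, -3, 3, -3, -3, -3]
Stage 3 (CLIP -3 4): clip(-3,-3,4)=-3, clip(-3,-3,4)=-3, clip(3,-3,4)=3, clip(-3,-3,4)=-3, clip(-3,-3,4)=-3, clip(-3,-3,4)=-3 -> [-3, -3, 3, -3, -3, -3]
Stage 4 (ABS): |-3|=3, |-3|=3, |3|=3, |-3|=3, |-3|=3, |-3|=3 -> [3, 3, 3, 3, 3, 3]

Answer: 3 3 3 3 3 3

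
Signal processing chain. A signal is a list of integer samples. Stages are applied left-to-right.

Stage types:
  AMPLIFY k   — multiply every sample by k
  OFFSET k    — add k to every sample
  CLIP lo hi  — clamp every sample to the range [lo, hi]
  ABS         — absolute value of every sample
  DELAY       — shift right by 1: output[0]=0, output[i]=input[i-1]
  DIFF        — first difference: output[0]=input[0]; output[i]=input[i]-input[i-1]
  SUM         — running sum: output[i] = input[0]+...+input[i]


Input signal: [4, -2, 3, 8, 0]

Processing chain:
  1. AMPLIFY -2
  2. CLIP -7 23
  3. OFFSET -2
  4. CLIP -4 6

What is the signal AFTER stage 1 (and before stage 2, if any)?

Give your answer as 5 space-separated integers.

Answer: -8 4 -6 -16 0

Derivation:
Input: [4, -2, 3, 8, 0]
Stage 1 (AMPLIFY -2): 4*-2=-8, -2*-2=4, 3*-2=-6, 8*-2=-16, 0*-2=0 -> [-8, 4, -6, -16, 0]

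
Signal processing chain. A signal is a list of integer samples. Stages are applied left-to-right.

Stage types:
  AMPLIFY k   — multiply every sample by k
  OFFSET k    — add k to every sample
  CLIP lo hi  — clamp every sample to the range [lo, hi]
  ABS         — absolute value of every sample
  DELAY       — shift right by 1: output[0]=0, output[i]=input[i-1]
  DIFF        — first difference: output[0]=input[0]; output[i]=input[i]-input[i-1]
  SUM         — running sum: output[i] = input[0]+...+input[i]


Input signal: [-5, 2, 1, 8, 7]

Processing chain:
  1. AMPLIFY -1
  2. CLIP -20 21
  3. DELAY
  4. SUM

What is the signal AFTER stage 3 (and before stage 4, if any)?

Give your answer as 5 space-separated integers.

Answer: 0 5 -2 -1 -8

Derivation:
Input: [-5, 2, 1, 8, 7]
Stage 1 (AMPLIFY -1): -5*-1=5, 2*-1=-2, 1*-1=-1, 8*-1=-8, 7*-1=-7 -> [5, -2, -1, -8, -7]
Stage 2 (CLIP -20 21): clip(5,-20,21)=5, clip(-2,-20,21)=-2, clip(-1,-20,21)=-1, clip(-8,-20,21)=-8, clip(-7,-20,21)=-7 -> [5, -2, -1, -8, -7]
Stage 3 (DELAY): [0, 5, -2, -1, -8] = [0, 5, -2, -1, -8] -> [0, 5, -2, -1, -8]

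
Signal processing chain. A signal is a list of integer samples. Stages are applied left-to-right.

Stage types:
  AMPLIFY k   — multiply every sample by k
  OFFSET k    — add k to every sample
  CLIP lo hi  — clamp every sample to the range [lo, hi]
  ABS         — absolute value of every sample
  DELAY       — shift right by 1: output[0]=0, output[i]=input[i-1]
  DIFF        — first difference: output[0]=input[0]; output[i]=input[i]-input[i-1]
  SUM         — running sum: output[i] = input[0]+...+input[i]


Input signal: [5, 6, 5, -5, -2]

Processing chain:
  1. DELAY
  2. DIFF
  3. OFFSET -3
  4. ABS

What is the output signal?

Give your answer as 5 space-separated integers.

Answer: 3 2 2 4 13

Derivation:
Input: [5, 6, 5, -5, -2]
Stage 1 (DELAY): [0, 5, 6, 5, -5] = [0, 5, 6, 5, -5] -> [0, 5, 6, 5, -5]
Stage 2 (DIFF): s[0]=0, 5-0=5, 6-5=1, 5-6=-1, -5-5=-10 -> [0, 5, 1, -1, -10]
Stage 3 (OFFSET -3): 0+-3=-3, 5+-3=2, 1+-3=-2, -1+-3=-4, -10+-3=-13 -> [-3, 2, -2, -4, -13]
Stage 4 (ABS): |-3|=3, |2|=2, |-2|=2, |-4|=4, |-13|=13 -> [3, 2, 2, 4, 13]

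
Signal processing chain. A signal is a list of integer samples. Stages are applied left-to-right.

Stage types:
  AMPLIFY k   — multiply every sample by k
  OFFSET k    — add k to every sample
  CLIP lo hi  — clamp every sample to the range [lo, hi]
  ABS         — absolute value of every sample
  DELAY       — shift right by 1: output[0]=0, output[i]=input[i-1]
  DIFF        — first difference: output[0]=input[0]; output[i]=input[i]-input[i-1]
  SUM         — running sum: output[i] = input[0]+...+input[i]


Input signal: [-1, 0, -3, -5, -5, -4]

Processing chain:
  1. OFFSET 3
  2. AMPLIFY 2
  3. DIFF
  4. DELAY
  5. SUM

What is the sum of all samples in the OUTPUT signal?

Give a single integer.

Answer: 2

Derivation:
Input: [-1, 0, -3, -5, -5, -4]
Stage 1 (OFFSET 3): -1+3=2, 0+3=3, -3+3=0, -5+3=-2, -5+3=-2, -4+3=-1 -> [2, 3, 0, -2, -2, -1]
Stage 2 (AMPLIFY 2): 2*2=4, 3*2=6, 0*2=0, -2*2=-4, -2*2=-4, -1*2=-2 -> [4, 6, 0, -4, -4, -2]
Stage 3 (DIFF): s[0]=4, 6-4=2, 0-6=-6, -4-0=-4, -4--4=0, -2--4=2 -> [4, 2, -6, -4, 0, 2]
Stage 4 (DELAY): [0, 4, 2, -6, -4, 0] = [0, 4, 2, -6, -4, 0] -> [0, 4, 2, -6, -4, 0]
Stage 5 (SUM): sum[0..0]=0, sum[0..1]=4, sum[0..2]=6, sum[0..3]=0, sum[0..4]=-4, sum[0..5]=-4 -> [0, 4, 6, 0, -4, -4]
Output sum: 2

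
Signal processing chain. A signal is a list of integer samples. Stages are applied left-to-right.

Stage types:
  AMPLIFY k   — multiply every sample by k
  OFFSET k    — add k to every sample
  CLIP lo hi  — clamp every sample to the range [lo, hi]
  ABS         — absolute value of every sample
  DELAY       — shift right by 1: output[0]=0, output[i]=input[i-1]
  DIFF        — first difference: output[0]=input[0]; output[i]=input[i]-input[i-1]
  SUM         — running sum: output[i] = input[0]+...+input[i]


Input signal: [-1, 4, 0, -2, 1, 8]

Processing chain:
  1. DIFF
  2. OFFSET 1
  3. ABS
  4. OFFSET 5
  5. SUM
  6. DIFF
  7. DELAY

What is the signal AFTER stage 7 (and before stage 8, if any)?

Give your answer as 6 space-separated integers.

Input: [-1, 4, 0, -2, 1, 8]
Stage 1 (DIFF): s[0]=-1, 4--1=5, 0-4=-4, -2-0=-2, 1--2=3, 8-1=7 -> [-1, 5, -4, -2, 3, 7]
Stage 2 (OFFSET 1): -1+1=0, 5+1=6, -4+1=-3, -2+1=-1, 3+1=4, 7+1=8 -> [0, 6, -3, -1, 4, 8]
Stage 3 (ABS): |0|=0, |6|=6, |-3|=3, |-1|=1, |4|=4, |8|=8 -> [0, 6, 3, 1, 4, 8]
Stage 4 (OFFSET 5): 0+5=5, 6+5=11, 3+5=8, 1+5=6, 4+5=9, 8+5=13 -> [5, 11, 8, 6, 9, 13]
Stage 5 (SUM): sum[0..0]=5, sum[0..1]=16, sum[0..2]=24, sum[0..3]=30, sum[0..4]=39, sum[0..5]=52 -> [5, 16, 24, 30, 39, 52]
Stage 6 (DIFF): s[0]=5, 16-5=11, 24-16=8, 30-24=6, 39-30=9, 52-39=13 -> [5, 11, 8, 6, 9, 13]
Stage 7 (DELAY): [0, 5, 11, 8, 6, 9] = [0, 5, 11, 8, 6, 9] -> [0, 5, 11, 8, 6, 9]

Answer: 0 5 11 8 6 9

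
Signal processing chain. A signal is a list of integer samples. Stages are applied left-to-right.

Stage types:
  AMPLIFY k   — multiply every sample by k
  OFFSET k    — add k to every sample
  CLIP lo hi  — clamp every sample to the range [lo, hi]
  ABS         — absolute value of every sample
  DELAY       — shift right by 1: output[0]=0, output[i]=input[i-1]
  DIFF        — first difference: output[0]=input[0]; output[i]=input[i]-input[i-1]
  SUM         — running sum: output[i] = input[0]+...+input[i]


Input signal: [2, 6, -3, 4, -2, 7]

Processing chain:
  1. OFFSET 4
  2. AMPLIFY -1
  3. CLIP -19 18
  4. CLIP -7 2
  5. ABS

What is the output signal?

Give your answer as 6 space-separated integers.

Input: [2, 6, -3, 4, -2, 7]
Stage 1 (OFFSET 4): 2+4=6, 6+4=10, -3+4=1, 4+4=8, -2+4=2, 7+4=11 -> [6, 10, 1, 8, 2, 11]
Stage 2 (AMPLIFY -1): 6*-1=-6, 10*-1=-10, 1*-1=-1, 8*-1=-8, 2*-1=-2, 11*-1=-11 -> [-6, -10, -1, -8, -2, -11]
Stage 3 (CLIP -19 18): clip(-6,-19,18)=-6, clip(-10,-19,18)=-10, clip(-1,-19,18)=-1, clip(-8,-19,18)=-8, clip(-2,-19,18)=-2, clip(-11,-19,18)=-11 -> [-6, -10, -1, -8, -2, -11]
Stage 4 (CLIP -7 2): clip(-6,-7,2)=-6, clip(-10,-7,2)=-7, clip(-1,-7,2)=-1, clip(-8,-7,2)=-7, clip(-2,-7,2)=-2, clip(-11,-7,2)=-7 -> [-6, -7, -1, -7, -2, -7]
Stage 5 (ABS): |-6|=6, |-7|=7, |-1|=1, |-7|=7, |-2|=2, |-7|=7 -> [6, 7, 1, 7, 2, 7]

Answer: 6 7 1 7 2 7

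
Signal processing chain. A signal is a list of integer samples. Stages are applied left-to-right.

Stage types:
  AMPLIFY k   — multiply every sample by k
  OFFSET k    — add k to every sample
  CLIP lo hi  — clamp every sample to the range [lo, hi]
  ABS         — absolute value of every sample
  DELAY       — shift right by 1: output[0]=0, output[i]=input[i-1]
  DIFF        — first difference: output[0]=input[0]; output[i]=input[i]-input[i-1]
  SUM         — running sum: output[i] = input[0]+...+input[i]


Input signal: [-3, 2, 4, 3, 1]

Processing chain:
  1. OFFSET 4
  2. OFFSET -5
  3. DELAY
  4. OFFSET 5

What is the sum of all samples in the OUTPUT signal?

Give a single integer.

Answer: 27

Derivation:
Input: [-3, 2, 4, 3, 1]
Stage 1 (OFFSET 4): -3+4=1, 2+4=6, 4+4=8, 3+4=7, 1+4=5 -> [1, 6, 8, 7, 5]
Stage 2 (OFFSET -5): 1+-5=-4, 6+-5=1, 8+-5=3, 7+-5=2, 5+-5=0 -> [-4, 1, 3, 2, 0]
Stage 3 (DELAY): [0, -4, 1, 3, 2] = [0, -4, 1, 3, 2] -> [0, -4, 1, 3, 2]
Stage 4 (OFFSET 5): 0+5=5, -4+5=1, 1+5=6, 3+5=8, 2+5=7 -> [5, 1, 6, 8, 7]
Output sum: 27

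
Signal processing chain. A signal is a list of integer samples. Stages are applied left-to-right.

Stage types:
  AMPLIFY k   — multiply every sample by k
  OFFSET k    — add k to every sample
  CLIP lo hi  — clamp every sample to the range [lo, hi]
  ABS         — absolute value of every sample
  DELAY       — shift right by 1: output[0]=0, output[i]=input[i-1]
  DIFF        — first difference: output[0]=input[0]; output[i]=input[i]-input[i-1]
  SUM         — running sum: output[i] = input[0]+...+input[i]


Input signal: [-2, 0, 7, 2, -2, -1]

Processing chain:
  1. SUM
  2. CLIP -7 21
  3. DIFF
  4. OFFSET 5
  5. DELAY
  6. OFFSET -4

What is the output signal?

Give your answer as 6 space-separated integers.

Answer: -4 -1 1 8 3 -1

Derivation:
Input: [-2, 0, 7, 2, -2, -1]
Stage 1 (SUM): sum[0..0]=-2, sum[0..1]=-2, sum[0..2]=5, sum[0..3]=7, sum[0..4]=5, sum[0..5]=4 -> [-2, -2, 5, 7, 5, 4]
Stage 2 (CLIP -7 21): clip(-2,-7,21)=-2, clip(-2,-7,21)=-2, clip(5,-7,21)=5, clip(7,-7,21)=7, clip(5,-7,21)=5, clip(4,-7,21)=4 -> [-2, -2, 5, 7, 5, 4]
Stage 3 (DIFF): s[0]=-2, -2--2=0, 5--2=7, 7-5=2, 5-7=-2, 4-5=-1 -> [-2, 0, 7, 2, -2, -1]
Stage 4 (OFFSET 5): -2+5=3, 0+5=5, 7+5=12, 2+5=7, -2+5=3, -1+5=4 -> [3, 5, 12, 7, 3, 4]
Stage 5 (DELAY): [0, 3, 5, 12, 7, 3] = [0, 3, 5, 12, 7, 3] -> [0, 3, 5, 12, 7, 3]
Stage 6 (OFFSET -4): 0+-4=-4, 3+-4=-1, 5+-4=1, 12+-4=8, 7+-4=3, 3+-4=-1 -> [-4, -1, 1, 8, 3, -1]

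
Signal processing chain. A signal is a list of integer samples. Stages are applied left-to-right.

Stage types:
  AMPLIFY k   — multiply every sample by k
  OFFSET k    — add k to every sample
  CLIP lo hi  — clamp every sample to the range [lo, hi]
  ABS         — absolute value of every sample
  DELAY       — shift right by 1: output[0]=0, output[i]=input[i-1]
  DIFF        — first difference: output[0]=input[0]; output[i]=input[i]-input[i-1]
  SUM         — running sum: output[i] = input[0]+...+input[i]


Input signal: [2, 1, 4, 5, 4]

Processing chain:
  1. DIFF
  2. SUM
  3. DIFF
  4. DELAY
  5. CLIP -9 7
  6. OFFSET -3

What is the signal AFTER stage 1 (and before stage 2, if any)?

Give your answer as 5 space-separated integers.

Answer: 2 -1 3 1 -1

Derivation:
Input: [2, 1, 4, 5, 4]
Stage 1 (DIFF): s[0]=2, 1-2=-1, 4-1=3, 5-4=1, 4-5=-1 -> [2, -1, 3, 1, -1]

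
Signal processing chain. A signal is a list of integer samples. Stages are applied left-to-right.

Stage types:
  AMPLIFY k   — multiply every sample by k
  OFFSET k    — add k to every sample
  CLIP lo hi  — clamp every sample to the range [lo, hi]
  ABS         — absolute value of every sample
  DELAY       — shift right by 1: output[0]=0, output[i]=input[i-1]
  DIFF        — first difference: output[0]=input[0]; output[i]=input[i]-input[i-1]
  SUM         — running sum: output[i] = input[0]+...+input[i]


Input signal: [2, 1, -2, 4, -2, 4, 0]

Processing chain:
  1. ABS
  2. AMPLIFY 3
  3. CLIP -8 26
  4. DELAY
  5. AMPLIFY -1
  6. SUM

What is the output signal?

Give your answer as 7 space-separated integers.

Answer: 0 -6 -9 -15 -27 -33 -45

Derivation:
Input: [2, 1, -2, 4, -2, 4, 0]
Stage 1 (ABS): |2|=2, |1|=1, |-2|=2, |4|=4, |-2|=2, |4|=4, |0|=0 -> [2, 1, 2, 4, 2, 4, 0]
Stage 2 (AMPLIFY 3): 2*3=6, 1*3=3, 2*3=6, 4*3=12, 2*3=6, 4*3=12, 0*3=0 -> [6, 3, 6, 12, 6, 12, 0]
Stage 3 (CLIP -8 26): clip(6,-8,26)=6, clip(3,-8,26)=3, clip(6,-8,26)=6, clip(12,-8,26)=12, clip(6,-8,26)=6, clip(12,-8,26)=12, clip(0,-8,26)=0 -> [6, 3, 6, 12, 6, 12, 0]
Stage 4 (DELAY): [0, 6, 3, 6, 12, 6, 12] = [0, 6, 3, 6, 12, 6, 12] -> [0, 6, 3, 6, 12, 6, 12]
Stage 5 (AMPLIFY -1): 0*-1=0, 6*-1=-6, 3*-1=-3, 6*-1=-6, 12*-1=-12, 6*-1=-6, 12*-1=-12 -> [0, -6, -3, -6, -12, -6, -12]
Stage 6 (SUM): sum[0..0]=0, sum[0..1]=-6, sum[0..2]=-9, sum[0..3]=-15, sum[0..4]=-27, sum[0..5]=-33, sum[0..6]=-45 -> [0, -6, -9, -15, -27, -33, -45]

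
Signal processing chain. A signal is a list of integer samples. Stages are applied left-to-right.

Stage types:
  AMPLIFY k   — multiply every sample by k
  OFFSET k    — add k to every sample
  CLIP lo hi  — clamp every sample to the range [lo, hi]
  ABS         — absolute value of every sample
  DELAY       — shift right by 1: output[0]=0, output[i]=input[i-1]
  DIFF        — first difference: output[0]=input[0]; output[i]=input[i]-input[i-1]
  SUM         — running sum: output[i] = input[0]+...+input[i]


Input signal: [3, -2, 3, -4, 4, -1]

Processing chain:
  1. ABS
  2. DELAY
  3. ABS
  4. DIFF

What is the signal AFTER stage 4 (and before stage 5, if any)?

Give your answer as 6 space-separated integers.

Input: [3, -2, 3, -4, 4, -1]
Stage 1 (ABS): |3|=3, |-2|=2, |3|=3, |-4|=4, |4|=4, |-1|=1 -> [3, 2, 3, 4, 4, 1]
Stage 2 (DELAY): [0, 3, 2, 3, 4, 4] = [0, 3, 2, 3, 4, 4] -> [0, 3, 2, 3, 4, 4]
Stage 3 (ABS): |0|=0, |3|=3, |2|=2, |3|=3, |4|=4, |4|=4 -> [0, 3, 2, 3, 4, 4]
Stage 4 (DIFF): s[0]=0, 3-0=3, 2-3=-1, 3-2=1, 4-3=1, 4-4=0 -> [0, 3, -1, 1, 1, 0]

Answer: 0 3 -1 1 1 0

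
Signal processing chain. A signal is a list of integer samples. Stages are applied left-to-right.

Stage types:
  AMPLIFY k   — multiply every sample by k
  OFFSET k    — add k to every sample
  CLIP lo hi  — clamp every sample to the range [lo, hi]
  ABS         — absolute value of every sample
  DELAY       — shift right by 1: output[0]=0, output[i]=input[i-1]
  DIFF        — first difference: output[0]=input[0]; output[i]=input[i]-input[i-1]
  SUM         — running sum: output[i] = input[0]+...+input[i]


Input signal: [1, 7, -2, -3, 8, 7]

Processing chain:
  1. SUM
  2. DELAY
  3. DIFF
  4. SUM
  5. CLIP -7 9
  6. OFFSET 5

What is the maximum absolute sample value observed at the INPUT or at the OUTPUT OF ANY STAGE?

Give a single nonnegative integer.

Answer: 18

Derivation:
Input: [1, 7, -2, -3, 8, 7] (max |s|=8)
Stage 1 (SUM): sum[0..0]=1, sum[0..1]=8, sum[0..2]=6, sum[0..3]=3, sum[0..4]=11, sum[0..5]=18 -> [1, 8, 6, 3, 11, 18] (max |s|=18)
Stage 2 (DELAY): [0, 1, 8, 6, 3, 11] = [0, 1, 8, 6, 3, 11] -> [0, 1, 8, 6, 3, 11] (max |s|=11)
Stage 3 (DIFF): s[0]=0, 1-0=1, 8-1=7, 6-8=-2, 3-6=-3, 11-3=8 -> [0, 1, 7, -2, -3, 8] (max |s|=8)
Stage 4 (SUM): sum[0..0]=0, sum[0..1]=1, sum[0..2]=8, sum[0..3]=6, sum[0..4]=3, sum[0..5]=11 -> [0, 1, 8, 6, 3, 11] (max |s|=11)
Stage 5 (CLIP -7 9): clip(0,-7,9)=0, clip(1,-7,9)=1, clip(8,-7,9)=8, clip(6,-7,9)=6, clip(3,-7,9)=3, clip(11,-7,9)=9 -> [0, 1, 8, 6, 3, 9] (max |s|=9)
Stage 6 (OFFSET 5): 0+5=5, 1+5=6, 8+5=13, 6+5=11, 3+5=8, 9+5=14 -> [5, 6, 13, 11, 8, 14] (max |s|=14)
Overall max amplitude: 18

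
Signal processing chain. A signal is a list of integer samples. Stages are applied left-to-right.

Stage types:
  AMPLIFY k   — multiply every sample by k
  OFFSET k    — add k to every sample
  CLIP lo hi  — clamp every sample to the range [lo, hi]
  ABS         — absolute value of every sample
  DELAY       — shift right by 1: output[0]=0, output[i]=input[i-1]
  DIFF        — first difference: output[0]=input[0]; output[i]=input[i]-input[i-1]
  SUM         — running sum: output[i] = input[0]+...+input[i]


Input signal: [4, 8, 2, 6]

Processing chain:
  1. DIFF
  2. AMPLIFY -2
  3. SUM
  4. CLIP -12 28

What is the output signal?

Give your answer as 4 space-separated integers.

Answer: -8 -12 -4 -12

Derivation:
Input: [4, 8, 2, 6]
Stage 1 (DIFF): s[0]=4, 8-4=4, 2-8=-6, 6-2=4 -> [4, 4, -6, 4]
Stage 2 (AMPLIFY -2): 4*-2=-8, 4*-2=-8, -6*-2=12, 4*-2=-8 -> [-8, -8, 12, -8]
Stage 3 (SUM): sum[0..0]=-8, sum[0..1]=-16, sum[0..2]=-4, sum[0..3]=-12 -> [-8, -16, -4, -12]
Stage 4 (CLIP -12 28): clip(-8,-12,28)=-8, clip(-16,-12,28)=-12, clip(-4,-12,28)=-4, clip(-12,-12,28)=-12 -> [-8, -12, -4, -12]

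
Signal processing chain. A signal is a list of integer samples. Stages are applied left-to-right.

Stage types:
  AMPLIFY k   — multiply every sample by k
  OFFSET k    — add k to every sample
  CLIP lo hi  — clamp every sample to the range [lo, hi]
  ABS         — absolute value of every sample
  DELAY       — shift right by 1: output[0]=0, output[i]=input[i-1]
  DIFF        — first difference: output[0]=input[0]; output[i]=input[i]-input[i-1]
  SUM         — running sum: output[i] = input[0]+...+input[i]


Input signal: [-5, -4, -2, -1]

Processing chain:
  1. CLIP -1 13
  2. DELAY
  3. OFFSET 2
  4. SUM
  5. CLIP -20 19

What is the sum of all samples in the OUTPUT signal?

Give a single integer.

Answer: 14

Derivation:
Input: [-5, -4, -2, -1]
Stage 1 (CLIP -1 13): clip(-5,-1,13)=-1, clip(-4,-1,13)=-1, clip(-2,-1,13)=-1, clip(-1,-1,13)=-1 -> [-1, -1, -1, -1]
Stage 2 (DELAY): [0, -1, -1, -1] = [0, -1, -1, -1] -> [0, -1, -1, -1]
Stage 3 (OFFSET 2): 0+2=2, -1+2=1, -1+2=1, -1+2=1 -> [2, 1, 1, 1]
Stage 4 (SUM): sum[0..0]=2, sum[0..1]=3, sum[0..2]=4, sum[0..3]=5 -> [2, 3, 4, 5]
Stage 5 (CLIP -20 19): clip(2,-20,19)=2, clip(3,-20,19)=3, clip(4,-20,19)=4, clip(5,-20,19)=5 -> [2, 3, 4, 5]
Output sum: 14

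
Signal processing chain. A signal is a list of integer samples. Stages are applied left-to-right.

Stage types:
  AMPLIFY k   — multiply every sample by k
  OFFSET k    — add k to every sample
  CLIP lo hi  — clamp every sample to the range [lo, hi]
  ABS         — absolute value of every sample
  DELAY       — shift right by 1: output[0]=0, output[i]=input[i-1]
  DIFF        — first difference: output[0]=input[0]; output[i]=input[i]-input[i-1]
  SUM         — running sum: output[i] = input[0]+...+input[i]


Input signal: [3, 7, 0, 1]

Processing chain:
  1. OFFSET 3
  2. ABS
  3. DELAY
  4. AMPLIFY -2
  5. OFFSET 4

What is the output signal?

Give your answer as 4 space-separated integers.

Input: [3, 7, 0, 1]
Stage 1 (OFFSET 3): 3+3=6, 7+3=10, 0+3=3, 1+3=4 -> [6, 10, 3, 4]
Stage 2 (ABS): |6|=6, |10|=10, |3|=3, |4|=4 -> [6, 10, 3, 4]
Stage 3 (DELAY): [0, 6, 10, 3] = [0, 6, 10, 3] -> [0, 6, 10, 3]
Stage 4 (AMPLIFY -2): 0*-2=0, 6*-2=-12, 10*-2=-20, 3*-2=-6 -> [0, -12, -20, -6]
Stage 5 (OFFSET 4): 0+4=4, -12+4=-8, -20+4=-16, -6+4=-2 -> [4, -8, -16, -2]

Answer: 4 -8 -16 -2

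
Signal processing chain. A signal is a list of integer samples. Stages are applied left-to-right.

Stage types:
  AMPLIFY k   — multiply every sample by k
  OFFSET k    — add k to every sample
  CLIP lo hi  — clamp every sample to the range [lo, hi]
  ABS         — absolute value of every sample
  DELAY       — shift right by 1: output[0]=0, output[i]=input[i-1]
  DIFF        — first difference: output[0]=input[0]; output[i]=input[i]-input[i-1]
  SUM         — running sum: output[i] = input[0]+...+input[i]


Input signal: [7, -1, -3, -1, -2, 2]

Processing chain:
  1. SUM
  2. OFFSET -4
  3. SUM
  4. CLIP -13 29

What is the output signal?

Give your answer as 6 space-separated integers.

Input: [7, -1, -3, -1, -2, 2]
Stage 1 (SUM): sum[0..0]=7, sum[0..1]=6, sum[0..2]=3, sum[0..3]=2, sum[0..4]=0, sum[0..5]=2 -> [7, 6, 3, 2, 0, 2]
Stage 2 (OFFSET -4): 7+-4=3, 6+-4=2, 3+-4=-1, 2+-4=-2, 0+-4=-4, 2+-4=-2 -> [3, 2, -1, -2, -4, -2]
Stage 3 (SUM): sum[0..0]=3, sum[0..1]=5, sum[0..2]=4, sum[0..3]=2, sum[0..4]=-2, sum[0..5]=-4 -> [3, 5, 4, 2, -2, -4]
Stage 4 (CLIP -13 29): clip(3,-13,29)=3, clip(5,-13,29)=5, clip(4,-13,29)=4, clip(2,-13,29)=2, clip(-2,-13,29)=-2, clip(-4,-13,29)=-4 -> [3, 5, 4, 2, -2, -4]

Answer: 3 5 4 2 -2 -4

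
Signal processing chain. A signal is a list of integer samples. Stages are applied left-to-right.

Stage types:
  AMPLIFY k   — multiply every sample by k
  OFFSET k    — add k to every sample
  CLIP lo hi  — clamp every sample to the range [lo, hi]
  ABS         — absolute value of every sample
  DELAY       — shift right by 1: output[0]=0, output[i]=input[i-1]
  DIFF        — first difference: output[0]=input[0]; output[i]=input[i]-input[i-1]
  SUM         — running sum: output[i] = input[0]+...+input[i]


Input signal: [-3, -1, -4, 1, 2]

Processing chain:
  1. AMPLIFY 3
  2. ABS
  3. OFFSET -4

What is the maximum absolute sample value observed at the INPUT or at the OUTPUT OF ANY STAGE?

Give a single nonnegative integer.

Input: [-3, -1, -4, 1, 2] (max |s|=4)
Stage 1 (AMPLIFY 3): -3*3=-9, -1*3=-3, -4*3=-12, 1*3=3, 2*3=6 -> [-9, -3, -12, 3, 6] (max |s|=12)
Stage 2 (ABS): |-9|=9, |-3|=3, |-12|=12, |3|=3, |6|=6 -> [9, 3, 12, 3, 6] (max |s|=12)
Stage 3 (OFFSET -4): 9+-4=5, 3+-4=-1, 12+-4=8, 3+-4=-1, 6+-4=2 -> [5, -1, 8, -1, 2] (max |s|=8)
Overall max amplitude: 12

Answer: 12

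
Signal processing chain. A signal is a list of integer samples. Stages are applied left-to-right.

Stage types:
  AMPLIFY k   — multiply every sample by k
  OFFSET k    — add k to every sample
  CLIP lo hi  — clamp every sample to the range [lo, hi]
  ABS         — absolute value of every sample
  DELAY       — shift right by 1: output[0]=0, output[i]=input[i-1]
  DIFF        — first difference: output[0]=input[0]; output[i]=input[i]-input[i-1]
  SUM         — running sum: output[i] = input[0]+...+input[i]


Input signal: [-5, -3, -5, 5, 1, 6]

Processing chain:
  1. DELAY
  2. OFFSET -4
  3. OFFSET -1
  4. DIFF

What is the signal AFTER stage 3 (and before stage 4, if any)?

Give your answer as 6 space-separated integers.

Answer: -5 -10 -8 -10 0 -4

Derivation:
Input: [-5, -3, -5, 5, 1, 6]
Stage 1 (DELAY): [0, -5, -3, -5, 5, 1] = [0, -5, -3, -5, 5, 1] -> [0, -5, -3, -5, 5, 1]
Stage 2 (OFFSET -4): 0+-4=-4, -5+-4=-9, -3+-4=-7, -5+-4=-9, 5+-4=1, 1+-4=-3 -> [-4, -9, -7, -9, 1, -3]
Stage 3 (OFFSET -1): -4+-1=-5, -9+-1=-10, -7+-1=-8, -9+-1=-10, 1+-1=0, -3+-1=-4 -> [-5, -10, -8, -10, 0, -4]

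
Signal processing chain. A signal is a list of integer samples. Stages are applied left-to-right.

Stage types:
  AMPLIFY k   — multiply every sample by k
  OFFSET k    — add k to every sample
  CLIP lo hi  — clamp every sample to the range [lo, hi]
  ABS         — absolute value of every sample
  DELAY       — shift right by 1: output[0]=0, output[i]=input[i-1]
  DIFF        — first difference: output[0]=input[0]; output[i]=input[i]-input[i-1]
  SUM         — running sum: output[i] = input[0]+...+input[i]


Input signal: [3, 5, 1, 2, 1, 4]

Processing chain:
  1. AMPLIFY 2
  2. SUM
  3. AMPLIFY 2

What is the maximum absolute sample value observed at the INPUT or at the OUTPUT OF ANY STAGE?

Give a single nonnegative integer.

Answer: 64

Derivation:
Input: [3, 5, 1, 2, 1, 4] (max |s|=5)
Stage 1 (AMPLIFY 2): 3*2=6, 5*2=10, 1*2=2, 2*2=4, 1*2=2, 4*2=8 -> [6, 10, 2, 4, 2, 8] (max |s|=10)
Stage 2 (SUM): sum[0..0]=6, sum[0..1]=16, sum[0..2]=18, sum[0..3]=22, sum[0..4]=24, sum[0..5]=32 -> [6, 16, 18, 22, 24, 32] (max |s|=32)
Stage 3 (AMPLIFY 2): 6*2=12, 16*2=32, 18*2=36, 22*2=44, 24*2=48, 32*2=64 -> [12, 32, 36, 44, 48, 64] (max |s|=64)
Overall max amplitude: 64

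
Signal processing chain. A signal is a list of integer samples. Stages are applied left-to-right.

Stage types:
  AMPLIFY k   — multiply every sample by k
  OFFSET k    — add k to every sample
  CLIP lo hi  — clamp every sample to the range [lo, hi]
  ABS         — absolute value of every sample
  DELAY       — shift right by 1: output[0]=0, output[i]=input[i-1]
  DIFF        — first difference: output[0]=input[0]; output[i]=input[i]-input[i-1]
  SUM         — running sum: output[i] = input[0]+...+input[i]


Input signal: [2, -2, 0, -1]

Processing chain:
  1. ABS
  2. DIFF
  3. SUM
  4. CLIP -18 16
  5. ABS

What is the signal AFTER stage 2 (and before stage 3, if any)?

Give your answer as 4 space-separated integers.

Answer: 2 0 -2 1

Derivation:
Input: [2, -2, 0, -1]
Stage 1 (ABS): |2|=2, |-2|=2, |0|=0, |-1|=1 -> [2, 2, 0, 1]
Stage 2 (DIFF): s[0]=2, 2-2=0, 0-2=-2, 1-0=1 -> [2, 0, -2, 1]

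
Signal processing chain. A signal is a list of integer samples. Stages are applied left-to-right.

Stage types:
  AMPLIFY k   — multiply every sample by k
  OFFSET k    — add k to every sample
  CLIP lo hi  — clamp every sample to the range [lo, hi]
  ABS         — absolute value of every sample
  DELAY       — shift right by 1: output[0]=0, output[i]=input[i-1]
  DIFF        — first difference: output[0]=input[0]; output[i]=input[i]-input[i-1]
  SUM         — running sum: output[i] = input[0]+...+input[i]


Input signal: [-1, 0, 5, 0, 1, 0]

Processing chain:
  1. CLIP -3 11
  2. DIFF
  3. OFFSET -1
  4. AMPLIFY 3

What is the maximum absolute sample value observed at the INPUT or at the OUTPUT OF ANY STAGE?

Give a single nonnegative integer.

Input: [-1, 0, 5, 0, 1, 0] (max |s|=5)
Stage 1 (CLIP -3 11): clip(-1,-3,11)=-1, clip(0,-3,11)=0, clip(5,-3,11)=5, clip(0,-3,11)=0, clip(1,-3,11)=1, clip(0,-3,11)=0 -> [-1, 0, 5, 0, 1, 0] (max |s|=5)
Stage 2 (DIFF): s[0]=-1, 0--1=1, 5-0=5, 0-5=-5, 1-0=1, 0-1=-1 -> [-1, 1, 5, -5, 1, -1] (max |s|=5)
Stage 3 (OFFSET -1): -1+-1=-2, 1+-1=0, 5+-1=4, -5+-1=-6, 1+-1=0, -1+-1=-2 -> [-2, 0, 4, -6, 0, -2] (max |s|=6)
Stage 4 (AMPLIFY 3): -2*3=-6, 0*3=0, 4*3=12, -6*3=-18, 0*3=0, -2*3=-6 -> [-6, 0, 12, -18, 0, -6] (max |s|=18)
Overall max amplitude: 18

Answer: 18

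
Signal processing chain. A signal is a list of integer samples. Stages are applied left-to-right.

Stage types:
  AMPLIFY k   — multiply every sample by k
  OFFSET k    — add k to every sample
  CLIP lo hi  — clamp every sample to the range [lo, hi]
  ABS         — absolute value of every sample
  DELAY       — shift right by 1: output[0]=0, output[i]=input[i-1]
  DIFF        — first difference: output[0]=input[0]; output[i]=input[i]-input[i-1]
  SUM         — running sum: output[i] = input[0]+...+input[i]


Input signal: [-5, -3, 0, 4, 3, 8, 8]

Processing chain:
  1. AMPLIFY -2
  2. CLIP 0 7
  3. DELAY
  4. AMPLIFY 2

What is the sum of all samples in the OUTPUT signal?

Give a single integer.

Input: [-5, -3, 0, 4, 3, 8, 8]
Stage 1 (AMPLIFY -2): -5*-2=10, -3*-2=6, 0*-2=0, 4*-2=-8, 3*-2=-6, 8*-2=-16, 8*-2=-16 -> [10, 6, 0, -8, -6, -16, -16]
Stage 2 (CLIP 0 7): clip(10,0,7)=7, clip(6,0,7)=6, clip(0,0,7)=0, clip(-8,0,7)=0, clip(-6,0,7)=0, clip(-16,0,7)=0, clip(-16,0,7)=0 -> [7, 6, 0, 0, 0, 0, 0]
Stage 3 (DELAY): [0, 7, 6, 0, 0, 0, 0] = [0, 7, 6, 0, 0, 0, 0] -> [0, 7, 6, 0, 0, 0, 0]
Stage 4 (AMPLIFY 2): 0*2=0, 7*2=14, 6*2=12, 0*2=0, 0*2=0, 0*2=0, 0*2=0 -> [0, 14, 12, 0, 0, 0, 0]
Output sum: 26

Answer: 26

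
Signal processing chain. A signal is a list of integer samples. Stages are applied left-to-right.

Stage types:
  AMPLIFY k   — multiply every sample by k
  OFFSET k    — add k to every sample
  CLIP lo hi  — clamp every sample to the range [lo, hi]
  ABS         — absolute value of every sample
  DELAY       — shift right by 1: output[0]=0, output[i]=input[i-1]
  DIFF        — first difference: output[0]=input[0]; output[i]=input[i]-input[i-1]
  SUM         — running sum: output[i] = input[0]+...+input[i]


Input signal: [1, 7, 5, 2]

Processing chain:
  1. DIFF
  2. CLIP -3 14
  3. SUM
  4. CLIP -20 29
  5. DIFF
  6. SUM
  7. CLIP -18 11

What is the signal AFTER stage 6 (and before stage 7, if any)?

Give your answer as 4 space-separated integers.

Answer: 1 7 5 2

Derivation:
Input: [1, 7, 5, 2]
Stage 1 (DIFF): s[0]=1, 7-1=6, 5-7=-2, 2-5=-3 -> [1, 6, -2, -3]
Stage 2 (CLIP -3 14): clip(1,-3,14)=1, clip(6,-3,14)=6, clip(-2,-3,14)=-2, clip(-3,-3,14)=-3 -> [1, 6, -2, -3]
Stage 3 (SUM): sum[0..0]=1, sum[0..1]=7, sum[0..2]=5, sum[0..3]=2 -> [1, 7, 5, 2]
Stage 4 (CLIP -20 29): clip(1,-20,29)=1, clip(7,-20,29)=7, clip(5,-20,29)=5, clip(2,-20,29)=2 -> [1, 7, 5, 2]
Stage 5 (DIFF): s[0]=1, 7-1=6, 5-7=-2, 2-5=-3 -> [1, 6, -2, -3]
Stage 6 (SUM): sum[0..0]=1, sum[0..1]=7, sum[0..2]=5, sum[0..3]=2 -> [1, 7, 5, 2]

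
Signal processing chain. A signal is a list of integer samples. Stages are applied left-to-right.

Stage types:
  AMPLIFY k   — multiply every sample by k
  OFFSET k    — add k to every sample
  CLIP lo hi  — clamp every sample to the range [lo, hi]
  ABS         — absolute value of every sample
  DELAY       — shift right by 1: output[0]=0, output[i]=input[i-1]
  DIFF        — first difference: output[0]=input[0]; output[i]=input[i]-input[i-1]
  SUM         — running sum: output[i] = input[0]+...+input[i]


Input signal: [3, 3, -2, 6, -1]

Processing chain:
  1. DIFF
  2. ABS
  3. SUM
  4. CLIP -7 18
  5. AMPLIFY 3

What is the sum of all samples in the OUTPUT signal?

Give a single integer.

Input: [3, 3, -2, 6, -1]
Stage 1 (DIFF): s[0]=3, 3-3=0, -2-3=-5, 6--2=8, -1-6=-7 -> [3, 0, -5, 8, -7]
Stage 2 (ABS): |3|=3, |0|=0, |-5|=5, |8|=8, |-7|=7 -> [3, 0, 5, 8, 7]
Stage 3 (SUM): sum[0..0]=3, sum[0..1]=3, sum[0..2]=8, sum[0..3]=16, sum[0..4]=23 -> [3, 3, 8, 16, 23]
Stage 4 (CLIP -7 18): clip(3,-7,18)=3, clip(3,-7,18)=3, clip(8,-7,18)=8, clip(16,-7,18)=16, clip(23,-7,18)=18 -> [3, 3, 8, 16, 18]
Stage 5 (AMPLIFY 3): 3*3=9, 3*3=9, 8*3=24, 16*3=48, 18*3=54 -> [9, 9, 24, 48, 54]
Output sum: 144

Answer: 144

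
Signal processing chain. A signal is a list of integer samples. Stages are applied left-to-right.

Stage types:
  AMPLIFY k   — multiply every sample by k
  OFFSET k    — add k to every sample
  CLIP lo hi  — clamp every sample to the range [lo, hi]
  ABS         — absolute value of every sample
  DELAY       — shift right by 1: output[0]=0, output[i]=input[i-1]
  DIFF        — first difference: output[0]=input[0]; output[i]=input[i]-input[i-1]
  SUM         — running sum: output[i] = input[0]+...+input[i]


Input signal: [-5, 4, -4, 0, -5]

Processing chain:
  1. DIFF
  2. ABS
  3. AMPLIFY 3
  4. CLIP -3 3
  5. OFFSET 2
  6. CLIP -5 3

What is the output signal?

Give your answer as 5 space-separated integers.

Input: [-5, 4, -4, 0, -5]
Stage 1 (DIFF): s[0]=-5, 4--5=9, -4-4=-8, 0--4=4, -5-0=-5 -> [-5, 9, -8, 4, -5]
Stage 2 (ABS): |-5|=5, |9|=9, |-8|=8, |4|=4, |-5|=5 -> [5, 9, 8, 4, 5]
Stage 3 (AMPLIFY 3): 5*3=15, 9*3=27, 8*3=24, 4*3=12, 5*3=15 -> [15, 27, 24, 12, 15]
Stage 4 (CLIP -3 3): clip(15,-3,3)=3, clip(27,-3,3)=3, clip(24,-3,3)=3, clip(12,-3,3)=3, clip(15,-3,3)=3 -> [3, 3, 3, 3, 3]
Stage 5 (OFFSET 2): 3+2=5, 3+2=5, 3+2=5, 3+2=5, 3+2=5 -> [5, 5, 5, 5, 5]
Stage 6 (CLIP -5 3): clip(5,-5,3)=3, clip(5,-5,3)=3, clip(5,-5,3)=3, clip(5,-5,3)=3, clip(5,-5,3)=3 -> [3, 3, 3, 3, 3]

Answer: 3 3 3 3 3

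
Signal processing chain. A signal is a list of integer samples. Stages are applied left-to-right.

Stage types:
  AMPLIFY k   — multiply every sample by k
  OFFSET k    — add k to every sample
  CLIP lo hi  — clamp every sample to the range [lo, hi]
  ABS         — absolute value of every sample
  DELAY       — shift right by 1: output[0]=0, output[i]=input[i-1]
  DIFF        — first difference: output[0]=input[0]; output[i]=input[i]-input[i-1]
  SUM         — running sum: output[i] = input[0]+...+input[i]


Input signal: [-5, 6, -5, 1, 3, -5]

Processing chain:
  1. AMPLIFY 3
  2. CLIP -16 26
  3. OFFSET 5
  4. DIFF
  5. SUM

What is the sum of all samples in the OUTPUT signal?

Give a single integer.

Answer: 15

Derivation:
Input: [-5, 6, -5, 1, 3, -5]
Stage 1 (AMPLIFY 3): -5*3=-15, 6*3=18, -5*3=-15, 1*3=3, 3*3=9, -5*3=-15 -> [-15, 18, -15, 3, 9, -15]
Stage 2 (CLIP -16 26): clip(-15,-16,26)=-15, clip(18,-16,26)=18, clip(-15,-16,26)=-15, clip(3,-16,26)=3, clip(9,-16,26)=9, clip(-15,-16,26)=-15 -> [-15, 18, -15, 3, 9, -15]
Stage 3 (OFFSET 5): -15+5=-10, 18+5=23, -15+5=-10, 3+5=8, 9+5=14, -15+5=-10 -> [-10, 23, -10, 8, 14, -10]
Stage 4 (DIFF): s[0]=-10, 23--10=33, -10-23=-33, 8--10=18, 14-8=6, -10-14=-24 -> [-10, 33, -33, 18, 6, -24]
Stage 5 (SUM): sum[0..0]=-10, sum[0..1]=23, sum[0..2]=-10, sum[0..3]=8, sum[0..4]=14, sum[0..5]=-10 -> [-10, 23, -10, 8, 14, -10]
Output sum: 15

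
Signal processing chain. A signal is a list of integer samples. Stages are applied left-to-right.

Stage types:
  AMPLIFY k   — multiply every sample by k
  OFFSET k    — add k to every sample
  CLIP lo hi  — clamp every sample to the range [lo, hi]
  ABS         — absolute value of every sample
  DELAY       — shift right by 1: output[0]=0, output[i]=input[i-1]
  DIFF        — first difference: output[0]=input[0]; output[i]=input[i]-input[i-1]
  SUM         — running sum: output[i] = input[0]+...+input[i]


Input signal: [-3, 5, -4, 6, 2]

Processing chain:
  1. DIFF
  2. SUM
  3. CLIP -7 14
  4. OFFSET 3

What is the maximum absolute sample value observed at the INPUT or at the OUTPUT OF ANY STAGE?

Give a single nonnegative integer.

Input: [-3, 5, -4, 6, 2] (max |s|=6)
Stage 1 (DIFF): s[0]=-3, 5--3=8, -4-5=-9, 6--4=10, 2-6=-4 -> [-3, 8, -9, 10, -4] (max |s|=10)
Stage 2 (SUM): sum[0..0]=-3, sum[0..1]=5, sum[0..2]=-4, sum[0..3]=6, sum[0..4]=2 -> [-3, 5, -4, 6, 2] (max |s|=6)
Stage 3 (CLIP -7 14): clip(-3,-7,14)=-3, clip(5,-7,14)=5, clip(-4,-7,14)=-4, clip(6,-7,14)=6, clip(2,-7,14)=2 -> [-3, 5, -4, 6, 2] (max |s|=6)
Stage 4 (OFFSET 3): -3+3=0, 5+3=8, -4+3=-1, 6+3=9, 2+3=5 -> [0, 8, -1, 9, 5] (max |s|=9)
Overall max amplitude: 10

Answer: 10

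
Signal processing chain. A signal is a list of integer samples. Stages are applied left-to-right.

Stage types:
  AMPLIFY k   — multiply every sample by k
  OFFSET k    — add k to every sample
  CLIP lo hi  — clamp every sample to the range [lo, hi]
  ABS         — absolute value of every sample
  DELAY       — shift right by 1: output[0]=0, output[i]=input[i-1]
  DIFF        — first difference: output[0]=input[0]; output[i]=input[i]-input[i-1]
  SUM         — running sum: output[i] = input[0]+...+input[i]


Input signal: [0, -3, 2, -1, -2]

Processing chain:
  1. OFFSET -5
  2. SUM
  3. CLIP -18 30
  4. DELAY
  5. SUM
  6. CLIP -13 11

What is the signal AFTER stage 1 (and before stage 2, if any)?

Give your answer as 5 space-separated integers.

Answer: -5 -8 -3 -6 -7

Derivation:
Input: [0, -3, 2, -1, -2]
Stage 1 (OFFSET -5): 0+-5=-5, -3+-5=-8, 2+-5=-3, -1+-5=-6, -2+-5=-7 -> [-5, -8, -3, -6, -7]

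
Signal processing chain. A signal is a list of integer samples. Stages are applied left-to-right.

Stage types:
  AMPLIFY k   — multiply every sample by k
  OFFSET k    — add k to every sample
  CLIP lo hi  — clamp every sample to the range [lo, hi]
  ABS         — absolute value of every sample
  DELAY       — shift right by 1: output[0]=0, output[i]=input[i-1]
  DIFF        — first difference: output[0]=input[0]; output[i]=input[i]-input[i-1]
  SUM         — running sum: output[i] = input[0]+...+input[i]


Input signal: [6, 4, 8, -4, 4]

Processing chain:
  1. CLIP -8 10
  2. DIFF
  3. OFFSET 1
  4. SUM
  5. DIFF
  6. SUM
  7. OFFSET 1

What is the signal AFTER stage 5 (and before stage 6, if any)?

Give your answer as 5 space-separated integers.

Answer: 7 -1 5 -11 9

Derivation:
Input: [6, 4, 8, -4, 4]
Stage 1 (CLIP -8 10): clip(6,-8,10)=6, clip(4,-8,10)=4, clip(8,-8,10)=8, clip(-4,-8,10)=-4, clip(4,-8,10)=4 -> [6, 4, 8, -4, 4]
Stage 2 (DIFF): s[0]=6, 4-6=-2, 8-4=4, -4-8=-12, 4--4=8 -> [6, -2, 4, -12, 8]
Stage 3 (OFFSET 1): 6+1=7, -2+1=-1, 4+1=5, -12+1=-11, 8+1=9 -> [7, -1, 5, -11, 9]
Stage 4 (SUM): sum[0..0]=7, sum[0..1]=6, sum[0..2]=11, sum[0..3]=0, sum[0..4]=9 -> [7, 6, 11, 0, 9]
Stage 5 (DIFF): s[0]=7, 6-7=-1, 11-6=5, 0-11=-11, 9-0=9 -> [7, -1, 5, -11, 9]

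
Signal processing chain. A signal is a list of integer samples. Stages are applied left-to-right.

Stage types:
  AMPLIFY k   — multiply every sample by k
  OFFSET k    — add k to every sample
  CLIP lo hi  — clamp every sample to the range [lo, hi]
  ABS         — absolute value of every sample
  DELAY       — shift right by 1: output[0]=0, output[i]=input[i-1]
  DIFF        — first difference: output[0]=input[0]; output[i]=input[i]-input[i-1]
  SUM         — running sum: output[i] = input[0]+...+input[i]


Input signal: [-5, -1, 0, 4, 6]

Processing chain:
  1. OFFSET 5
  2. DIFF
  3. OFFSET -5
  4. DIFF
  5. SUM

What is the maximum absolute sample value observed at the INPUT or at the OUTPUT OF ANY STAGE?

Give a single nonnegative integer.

Input: [-5, -1, 0, 4, 6] (max |s|=6)
Stage 1 (OFFSET 5): -5+5=0, -1+5=4, 0+5=5, 4+5=9, 6+5=11 -> [0, 4, 5, 9, 11] (max |s|=11)
Stage 2 (DIFF): s[0]=0, 4-0=4, 5-4=1, 9-5=4, 11-9=2 -> [0, 4, 1, 4, 2] (max |s|=4)
Stage 3 (OFFSET -5): 0+-5=-5, 4+-5=-1, 1+-5=-4, 4+-5=-1, 2+-5=-3 -> [-5, -1, -4, -1, -3] (max |s|=5)
Stage 4 (DIFF): s[0]=-5, -1--5=4, -4--1=-3, -1--4=3, -3--1=-2 -> [-5, 4, -3, 3, -2] (max |s|=5)
Stage 5 (SUM): sum[0..0]=-5, sum[0..1]=-1, sum[0..2]=-4, sum[0..3]=-1, sum[0..4]=-3 -> [-5, -1, -4, -1, -3] (max |s|=5)
Overall max amplitude: 11

Answer: 11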